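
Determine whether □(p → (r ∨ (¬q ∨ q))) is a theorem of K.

Tableau for the negation ¬□(p → (r ∨ (¬q ∨ q))):
1. ¬□(p → (r ∨ (¬q ∨ q))), w0
2. ¬(p → (r ∨ (¬q ∨ q))), w1
3. p, w1
4. ¬(r ∨ (¬q ∨ q)), w1
5. ¬r, w1
6. ¬(¬q ∨ q), w1
7. q, w1
8. ¬q, w1
Accessibility: w0Rw1
Branch closes: q and ¬q both at w1.
All branches of the negation close; one closing branch shown above.

Valid in K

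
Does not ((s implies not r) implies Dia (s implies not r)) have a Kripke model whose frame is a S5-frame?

1. not ((s implies not r) implies Dia (s implies not r)), u
2. s implies not r, u
3. not Dia (s implies not r), u
4. not (s implies not r), u
5. s, u
6. r, u
7. not r, u
Accessibility: uRu
Branch closes: r and not r both at u.
Every branch closes; the branch above is one of them.

Unsatisfiable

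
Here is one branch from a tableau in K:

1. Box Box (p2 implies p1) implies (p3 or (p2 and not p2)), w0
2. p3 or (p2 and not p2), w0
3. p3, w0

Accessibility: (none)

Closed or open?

Open

There is no literal clash: for every atom and world, at most one sign appears.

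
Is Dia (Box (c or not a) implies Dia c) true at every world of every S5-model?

Tableau for the negation not Dia (Box (c or not a) implies Dia c):
1. not Dia (Box (c or not a) implies Dia c), 0
2. not (Box (c or not a) implies Dia c), 0
3. Box (c or not a), 0
4. not Dia c, 0
5. c or not a, 0
6. not c, 0
7. not a, 0
Accessibility: 0R0
The negation has an open branch (countermodel exists).

No, not valid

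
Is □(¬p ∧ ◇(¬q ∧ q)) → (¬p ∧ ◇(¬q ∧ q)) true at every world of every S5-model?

Yes, valid

Tableau for the negation ¬(□(¬p ∧ ◇(¬q ∧ q)) → (¬p ∧ ◇(¬q ∧ q))):
1. ¬(□(¬p ∧ ◇(¬q ∧ q)) → (¬p ∧ ◇(¬q ∧ q))), w0
2. □(¬p ∧ ◇(¬q ∧ q)), w0   [¬→-rule on 1]
3. ¬(¬p ∧ ◇(¬q ∧ q)), w0   [¬→-rule on 1]
4. ¬p ∧ ◇(¬q ∧ q), w0   [□-rule on 2 via w0Rw0]
5. ¬p, w0   [∧-rule on 4]
6. ◇(¬q ∧ q), w0   [∧-rule on 4]
7. ¬◇(¬q ∧ q), w0   [¬∧-rule on 3 (branches; this branch)]
8. ¬(¬q ∧ q), w0   [¬◇-rule on 7 via w0Rw0]
9. ¬q, w0   [¬∧-rule on 8 (branches; this branch)]
10. ¬q ∧ q, w1   [◇-rule on 6: fresh world w1, w0Rw1]
11. ¬q, w1   [∧-rule on 10]
12. q, w1   [∧-rule on 10]
Accessibility: w0Rw0, w0Rw1, w1Rw0, w1Rw1
Branch closes: q and ¬q both at w1.
Every branch of the negation's tableau closes; the branch above is one of them.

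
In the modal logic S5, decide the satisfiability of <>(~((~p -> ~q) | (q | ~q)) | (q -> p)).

1. <>(~((~p -> ~q) | (q | ~q)) | (q -> p)), u
2. ~((~p -> ~q) | (q | ~q)) | (q -> p), v   [<>-rule on 1: fresh world v, uRv]
3. q -> p, v   [|-rule on 2 (branches; this branch)]
4. p, v   [->-rule on 3 (branches; this branch)]
Accessibility: uRu, uRv, vRu, vRv

Satisfiable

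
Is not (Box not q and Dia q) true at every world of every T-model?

Tableau for the negation Box not q and Dia q:
1. Box not q and Dia q, 0
2. Box not q, 0
3. Dia q, 0
4. not q, 0
5. q, 1
6. not q, 1
Accessibility: 0R0, 0R1, 1R1
Branch closes: q and not q both at 1.
Every branch of the negation's tableau closes; the branch above is one of them.

Yes, valid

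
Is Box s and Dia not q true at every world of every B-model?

Tableau for the negation not (Box s and Dia not q):
1. not (Box s and Dia not q), w0
2. not Dia not q, w0
3. q, w0
Accessibility: w0Rw0
The negation has an open branch (countermodel exists).

Invalid (countermodel exists)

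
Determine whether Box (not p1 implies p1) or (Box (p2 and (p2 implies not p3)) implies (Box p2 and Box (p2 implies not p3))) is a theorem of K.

Valid

Tableau for the negation not (Box (not p1 implies p1) or (Box (p2 and (p2 implies not p3)) implies (Box p2 and Box (p2 implies not p3)))):
1. not (Box (not p1 implies p1) or (Box (p2 and (p2 implies not p3)) implies (Box p2 and Box (p2 implies not p3)))), 0
2. not Box (not p1 implies p1), 0
3. not (Box (p2 and (p2 implies not p3)) implies (Box p2 and Box (p2 implies not p3))), 0
4. Box (p2 and (p2 implies not p3)), 0
5. not (Box p2 and Box (p2 implies not p3)), 0
6. not Box (p2 implies not p3), 0
7. not (not p1 implies p1), 1
8. not p1, 1
9. p2 and (p2 implies not p3), 1
10. p2, 1
11. p2 implies not p3, 1
12. not p3, 1
13. not (p2 implies not p3), 2
14. p2, 2
15. p3, 2
16. p2 and (p2 implies not p3), 2
17. p2 implies not p3, 2
18. not p3, 2
Accessibility: 0R1, 0R2
Branch closes: p3 and not p3 both at 2.
All branches of the negation close; one closing branch shown above.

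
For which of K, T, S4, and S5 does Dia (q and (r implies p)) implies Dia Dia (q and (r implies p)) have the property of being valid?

T, S4, S5

K-tableau for the negation not (Dia (q and (r implies p)) implies Dia Dia (q and (r implies p))):
1. not (Dia (q and (r implies p)) implies Dia Dia (q and (r implies p))), 0
2. Dia (q and (r implies p)), 0
3. not Dia Dia (q and (r implies p)), 0
4. q and (r implies p), 1
5. q, 1
6. r implies p, 1
7. not Dia (q and (r implies p)), 1
8. p, 1
Accessibility: 0R1
Complete open branch: countermodel on a K-frame, so not valid in K.
T-tableau for the negation not (Dia (q and (r implies p)) implies Dia Dia (q and (r implies p))):
1. not (Dia (q and (r implies p)) implies Dia Dia (q and (r implies p))), 0
2. Dia (q and (r implies p)), 0
3. not Dia Dia (q and (r implies p)), 0
4. not Dia (q and (r implies p)), 0
5. not (q and (r implies p)), 0
6. not (r implies p), 0
7. r, 0
8. not p, 0
9. q and (r implies p), 1
10. q, 1
11. r implies p, 1
12. not Dia (q and (r implies p)), 1
13. not (q and (r implies p)), 1
14. p, 1
15. not (r implies p), 1
16. r, 1
17. not p, 1
Accessibility: 0R0, 0R1, 1R1
Branch closes: p and not p both at 1.
Every branch closes (one shown): valid in T, hence also in S4, S5 (every theorem of T is a theorem of S4 and S5).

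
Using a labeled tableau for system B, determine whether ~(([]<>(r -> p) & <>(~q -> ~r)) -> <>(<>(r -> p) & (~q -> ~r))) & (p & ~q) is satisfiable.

Unsatisfiable

1. ~(([]<>(r -> p) & <>(~q -> ~r)) -> <>(<>(r -> p) & (~q -> ~r))) & (p & ~q), 0
2. ~(([]<>(r -> p) & <>(~q -> ~r)) -> <>(<>(r -> p) & (~q -> ~r))), 0
3. p & ~q, 0
4. []<>(r -> p) & <>(~q -> ~r), 0
5. ~<>(<>(r -> p) & (~q -> ~r)), 0
6. p, 0
7. ~q, 0
8. []<>(r -> p), 0
9. <>(~q -> ~r), 0
10. ~(<>(r -> p) & (~q -> ~r)), 0
11. <>(r -> p), 0
12. ~(~q -> ~r), 0
13. r, 0
14. ~q -> ~r, 1
15. ~(<>(r -> p) & (~q -> ~r)), 1
16. <>(r -> p), 1
17. ~r, 1
18. ~<>(r -> p), 1
19. ~(r -> p), 0
20. ~p, 0
Accessibility: 0R0, 0R1, 1R0, 1R1
Branch closes: p and ~p both at 0.
(One branch shown.) All branches close.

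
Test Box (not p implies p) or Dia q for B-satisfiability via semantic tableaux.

Satisfiable (open branch found)

1. Box (not p implies p) or Dia q, 0
2. Dia q, 0   [or-rule on 1 (branches; this branch)]
3. q, 1   [Dia-rule on 2: fresh world 1, 0R1]
Accessibility: 0R0, 0R1, 1R0, 1R1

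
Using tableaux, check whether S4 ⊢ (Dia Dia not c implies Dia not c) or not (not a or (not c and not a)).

Yes, valid

Tableau for the negation not ((Dia Dia not c implies Dia not c) or not (not a or (not c and not a))):
1. not ((Dia Dia not c implies Dia not c) or not (not a or (not c and not a))), u
2. not (Dia Dia not c implies Dia not c), u   [neg-or-rule on 1]
3. not a or (not c and not a), u   [neg-or-rule on 1]
4. Dia Dia not c, u   [neg-implies-rule on 2]
5. not Dia not c, u   [neg-implies-rule on 2]
6. c, u   [neg-Dia-rule on 5 via uRu]
7. not a, u   [or-rule on 3 (branches; this branch)]
8. Dia not c, v   [Dia-rule on 4: fresh world v, uRv]
9. c, v   [neg-Dia-rule on 5 via uRv]
10. not c, w   [Dia-rule on 8: fresh world w, vRw]
11. c, w   [neg-Dia-rule on 5 via uRw]
Accessibility: uRu, uRv, uRw, vRv, vRw, wRw
Branch closes: c and not c both at w.
Every branch of the negation's tableau closes; the branch above is one of them.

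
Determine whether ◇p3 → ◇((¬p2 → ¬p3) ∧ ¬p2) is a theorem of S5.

Tableau for the negation ¬(◇p3 → ◇((¬p2 → ¬p3) ∧ ¬p2)):
1. ¬(◇p3 → ◇((¬p2 → ¬p3) ∧ ¬p2)), w0
2. ◇p3, w0
3. ¬◇((¬p2 → ¬p3) ∧ ¬p2), w0
4. ¬((¬p2 → ¬p3) ∧ ¬p2), w0
5. p2, w0
6. p3, w1
7. ¬((¬p2 → ¬p3) ∧ ¬p2), w1
8. p2, w1
Accessibility: w0Rw0, w0Rw1, w1Rw0, w1Rw1
The negation has an open branch (countermodel exists).

Invalid (countermodel exists)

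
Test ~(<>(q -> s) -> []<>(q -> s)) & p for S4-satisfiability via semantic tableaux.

1. ~(<>(q -> s) -> []<>(q -> s)) & p, 0
2. ~(<>(q -> s) -> []<>(q -> s)), 0
3. p, 0
4. <>(q -> s), 0
5. ~[]<>(q -> s), 0
6. q -> s, 1
7. s, 1
8. ~<>(q -> s), 2
9. ~(q -> s), 2
10. q, 2
11. ~s, 2
Accessibility: 0R0, 0R1, 0R2, 1R1, 2R2

Satisfiable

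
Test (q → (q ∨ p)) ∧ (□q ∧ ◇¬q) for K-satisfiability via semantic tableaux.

Unsatisfiable (every branch closes)

1. (q → (q ∨ p)) ∧ (□q ∧ ◇¬q), 0
2. q → (q ∨ p), 0   [∧-rule on 1]
3. □q ∧ ◇¬q, 0   [∧-rule on 1]
4. □q, 0   [∧-rule on 3]
5. ◇¬q, 0   [∧-rule on 3]
6. q ∨ p, 0   [→-rule on 2 (branches; this branch)]
7. p, 0   [∨-rule on 6 (branches; this branch)]
8. ¬q, 1   [◇-rule on 5: fresh world 1, 0R1]
9. q, 1   [□-rule on 4 via 0R1]
Accessibility: 0R1
Branch closes: q and ¬q both at 1.
Every branch closes; the branch above is one of them.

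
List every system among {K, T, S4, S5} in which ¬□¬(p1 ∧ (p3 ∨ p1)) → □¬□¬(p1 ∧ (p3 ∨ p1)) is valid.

S5-tableau for the negation ¬(¬□¬(p1 ∧ (p3 ∨ p1)) → □¬□¬(p1 ∧ (p3 ∨ p1))):
1. ¬(¬□¬(p1 ∧ (p3 ∨ p1)) → □¬□¬(p1 ∧ (p3 ∨ p1))), u
2. ¬□¬(p1 ∧ (p3 ∨ p1)), u
3. ¬□¬□¬(p1 ∧ (p3 ∨ p1)), u
4. p1 ∧ (p3 ∨ p1), v
5. p1, v
6. p3 ∨ p1, v
7. □¬(p1 ∧ (p3 ∨ p1)), w
8. ¬(p1 ∧ (p3 ∨ p1)), u
9. ¬(p1 ∧ (p3 ∨ p1)), v
10. ¬(p1 ∧ (p3 ∨ p1)), w
11. ¬(p3 ∨ p1), u
12. ¬p3, u
13. ¬p1, u
14. ¬(p3 ∨ p1), v
15. ¬p3, v
16. ¬p1, v
Accessibility: uRu, uRv, uRw, vRu, vRv, vRw, wRu, wRv, wRw
Branch closes: p1 and ¬p1 both at v.
Every branch closes (one shown): valid in S5.
S4-tableau for the negation ¬(¬□¬(p1 ∧ (p3 ∨ p1)) → □¬□¬(p1 ∧ (p3 ∨ p1))):
1. ¬(¬□¬(p1 ∧ (p3 ∨ p1)) → □¬□¬(p1 ∧ (p3 ∨ p1))), u
2. ¬□¬(p1 ∧ (p3 ∨ p1)), u
3. ¬□¬□¬(p1 ∧ (p3 ∨ p1)), u
4. p1 ∧ (p3 ∨ p1), v
5. p1, v
6. p3 ∨ p1, v
7. □¬(p1 ∧ (p3 ∨ p1)), w
8. ¬(p1 ∧ (p3 ∨ p1)), w
9. ¬(p3 ∨ p1), w
10. ¬p3, w
11. ¬p1, w
Accessibility: uRu, uRv, uRw, vRv, wRw
Complete open branch: countermodel on an S4-frame, so not valid in S4, nor in K, T (the same frame is also a K-frame and a T-frame).

S5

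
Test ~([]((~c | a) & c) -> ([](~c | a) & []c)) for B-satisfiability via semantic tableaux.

1. ~([]((~c | a) & c) -> ([](~c | a) & []c)), u
2. []((~c | a) & c), u
3. ~([](~c | a) & []c), u
4. (~c | a) & c, u
5. ~c | a, u
6. c, u
7. ~[](~c | a), u
8. a, u
9. ~(~c | a), v
10. c, v
11. ~a, v
12. (~c | a) & c, v
13. ~c | a, v
14. a, v
Accessibility: uRu, uRv, vRu, vRv
Branch closes: a and ~a both at v.
(One branch shown.) All branches close.

Unsatisfiable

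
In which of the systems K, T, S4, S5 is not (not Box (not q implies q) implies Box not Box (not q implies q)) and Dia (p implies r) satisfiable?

K, T, S4

S4-tableau for the formula:
1. not (not Box (not q implies q) implies Box not Box (not q implies q)) and Dia (p implies r), 0
2. not (not Box (not q implies q) implies Box not Box (not q implies q)), 0   [and-rule on 1]
3. Dia (p implies r), 0   [and-rule on 1]
4. not Box (not q implies q), 0   [neg-implies-rule on 2]
5. not Box not Box (not q implies q), 0   [neg-implies-rule on 2]
6. p implies r, 1   [Dia-rule on 3: fresh world 1, 0R1]
7. r, 1   [implies-rule on 6 (branches; this branch)]
8. not (not q implies q), 2   [neg-Box-rule on 4: fresh world 2, 0R2]
9. not q, 2   [neg-implies-rule on 8]
10. Box (not q implies q), 3   [neg-Box-rule on 5: fresh world 3, 0R3]
11. not q implies q, 3   [Box-rule on 10 via 3R3]
12. q, 3   [implies-rule on 11 (branches; this branch)]
Accessibility: 0R0, 0R1, 0R2, 0R3, 1R1, 2R2, 3R3
Complete open branch: satisfiable in S4, hence also in K, T (this S4-model is also a K-model and a T-model).
S5-tableau for the formula:
1. not (not Box (not q implies q) implies Box not Box (not q implies q)) and Dia (p implies r), 0
2. not (not Box (not q implies q) implies Box not Box (not q implies q)), 0   [and-rule on 1]
3. Dia (p implies r), 0   [and-rule on 1]
4. not Box (not q implies q), 0   [neg-implies-rule on 2]
5. not Box not Box (not q implies q), 0   [neg-implies-rule on 2]
6. p implies r, 1   [Dia-rule on 3: fresh world 1, 0R1]
7. r, 1   [implies-rule on 6 (branches; this branch)]
8. not (not q implies q), 2   [neg-Box-rule on 4: fresh world 2, 0R2]
9. not q, 2   [neg-implies-rule on 8]
10. Box (not q implies q), 3   [neg-Box-rule on 5: fresh world 3, 0R3]
11. not q implies q, 0   [Box-rule on 10 via 3R0]
12. not q implies q, 1   [Box-rule on 10 via 3R1]
13. not q implies q, 2   [Box-rule on 10 via 3R2]
14. not q implies q, 3   [Box-rule on 10 via 3R3]
15. q, 0   [implies-rule on 11 (branches; this branch)]
16. q, 1   [implies-rule on 12 (branches; this branch)]
17. q, 2   [implies-rule on 13 (branches; this branch)]
Accessibility: 0R0, 0R1, 0R2, 0R3, 1R0, 1R1, 1R2, 1R3, 2R0, 2R1, 2R2, 2R3, 3R0, 3R1, 3R2, 3R3
Branch closes: q and not q both at 2.
Every branch closes (one shown): unsatisfiable in S5.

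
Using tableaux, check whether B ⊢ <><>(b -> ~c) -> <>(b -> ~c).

Invalid (countermodel exists)

Tableau for the negation ~(<><>(b -> ~c) -> <>(b -> ~c)):
1. ~(<><>(b -> ~c) -> <>(b -> ~c)), u
2. <><>(b -> ~c), u
3. ~<>(b -> ~c), u
4. ~(b -> ~c), u
5. b, u
6. c, u
7. <>(b -> ~c), v
8. ~(b -> ~c), v
9. b, v
10. c, v
11. b -> ~c, w
12. ~c, w
Accessibility: uRu, uRv, vRu, vRv, vRw, wRv, wRw
The negation has an open branch (countermodel exists).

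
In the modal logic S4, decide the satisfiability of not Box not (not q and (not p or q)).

Satisfiable

1. not Box not (not q and (not p or q)), u
2. not q and (not p or q), v
3. not q, v
4. not p or q, v
5. not p, v
Accessibility: uRu, uRv, vRv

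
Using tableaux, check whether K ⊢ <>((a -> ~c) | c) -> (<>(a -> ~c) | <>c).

Valid in K

Tableau for the negation ~(<>((a -> ~c) | c) -> (<>(a -> ~c) | <>c)):
1. ~(<>((a -> ~c) | c) -> (<>(a -> ~c) | <>c)), u
2. <>((a -> ~c) | c), u
3. ~(<>(a -> ~c) | <>c), u
4. ~<>(a -> ~c), u
5. ~<>c, u
6. (a -> ~c) | c, v
7. ~(a -> ~c), v
8. a, v
9. c, v
10. ~c, v
Accessibility: uRv
Branch closes: c and ~c both at v.
Every branch of the negation's tableau closes; the branch above is one of them.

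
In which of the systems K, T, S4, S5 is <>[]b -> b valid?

S5

S5-tableau for the negation ~(<>[]b -> b):
1. ~(<>[]b -> b), u
2. <>[]b, u
3. ~b, u
4. []b, v
5. b, u
Accessibility: uRu, uRv, vRu, vRv
Branch closes: b and ~b both at u.
Every branch closes (one shown): valid in S5.
S4-tableau for the negation ~(<>[]b -> b):
1. ~(<>[]b -> b), u
2. <>[]b, u
3. ~b, u
4. []b, v
5. b, v
Accessibility: uRu, uRv, vRv
Complete open branch: countermodel on an S4-frame, so not valid in S4, nor in K, T (the same frame is also a K-frame and a T-frame).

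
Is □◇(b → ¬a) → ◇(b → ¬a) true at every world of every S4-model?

Tableau for the negation ¬(□◇(b → ¬a) → ◇(b → ¬a)):
1. ¬(□◇(b → ¬a) → ◇(b → ¬a)), u
2. □◇(b → ¬a), u
3. ¬◇(b → ¬a), u
4. ◇(b → ¬a), u
5. ¬(b → ¬a), u
6. b, u
7. a, u
8. b → ¬a, v
9. ◇(b → ¬a), v
10. ¬(b → ¬a), v
11. b, v
12. a, v
13. ¬a, v
Accessibility: uRu, uRv, vRv
Branch closes: a and ¬a both at v.
All branches of the negation close; one closing branch shown above.

Valid in S4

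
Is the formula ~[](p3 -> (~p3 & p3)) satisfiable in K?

1. ~[](p3 -> (~p3 & p3)), 0
2. ~(p3 -> (~p3 & p3)), 1
3. p3, 1
4. ~(~p3 & p3), 1
Accessibility: 0R1

Satisfiable (open branch found)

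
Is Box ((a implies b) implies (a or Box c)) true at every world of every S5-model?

Tableau for the negation not Box ((a implies b) implies (a or Box c)):
1. not Box ((a implies b) implies (a or Box c)), u
2. not ((a implies b) implies (a or Box c)), v   [neg-Box-rule on 1: fresh world v, uRv]
3. a implies b, v   [neg-implies-rule on 2]
4. not (a or Box c), v   [neg-implies-rule on 2]
5. not a, v   [neg-or-rule on 4]
6. not Box c, v   [neg-or-rule on 4]
7. b, v   [implies-rule on 3 (branches; this branch)]
8. not c, w   [neg-Box-rule on 6: fresh world w, vRw]
Accessibility: uRu, uRv, uRw, vRu, vRv, vRw, wRu, wRv, wRw
The negation has an open branch (countermodel exists).

Not valid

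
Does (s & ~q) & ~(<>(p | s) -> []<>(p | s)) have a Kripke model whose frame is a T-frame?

Satisfiable

1. (s & ~q) & ~(<>(p | s) -> []<>(p | s)), w0
2. s & ~q, w0
3. ~(<>(p | s) -> []<>(p | s)), w0
4. s, w0
5. ~q, w0
6. <>(p | s), w0
7. ~[]<>(p | s), w0
8. p | s, w1
9. s, w1
10. ~<>(p | s), w2
11. ~(p | s), w2
12. ~p, w2
13. ~s, w2
Accessibility: w0Rw0, w0Rw1, w0Rw2, w1Rw1, w2Rw2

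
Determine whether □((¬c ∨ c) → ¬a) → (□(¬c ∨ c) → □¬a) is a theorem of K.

Tableau for the negation ¬(□((¬c ∨ c) → ¬a) → (□(¬c ∨ c) → □¬a)):
1. ¬(□((¬c ∨ c) → ¬a) → (□(¬c ∨ c) → □¬a)), w0
2. □((¬c ∨ c) → ¬a), w0
3. ¬(□(¬c ∨ c) → □¬a), w0
4. □(¬c ∨ c), w0
5. ¬□¬a, w0
6. a, w1
7. (¬c ∨ c) → ¬a, w1
8. ¬c ∨ c, w1
9. ¬(¬c ∨ c), w1
10. c, w1
11. ¬c, w1
Accessibility: w0Rw1
Branch closes: c and ¬c both at w1.
Every branch of the negation's tableau closes; the branch above is one of them.

Valid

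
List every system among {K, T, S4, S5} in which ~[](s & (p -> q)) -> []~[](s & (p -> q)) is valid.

S4-tableau for the negation ~(~[](s & (p -> q)) -> []~[](s & (p -> q))):
1. ~(~[](s & (p -> q)) -> []~[](s & (p -> q))), u
2. ~[](s & (p -> q)), u   [~->-rule on 1]
3. ~[]~[](s & (p -> q)), u   [~->-rule on 1]
4. ~(s & (p -> q)), v   [~[]-rule on 2: fresh world v, uRv]
5. ~(p -> q), v   [~&-rule on 4 (branches; this branch)]
6. p, v   [~->-rule on 5]
7. ~q, v   [~->-rule on 5]
8. [](s & (p -> q)), w   [~[]-rule on 3: fresh world w, uRw]
9. s & (p -> q), w   [[]-rule on 8 via wRw]
10. s, w   [&-rule on 9]
11. p -> q, w   [&-rule on 9]
12. q, w   [->-rule on 11 (branches; this branch)]
Accessibility: uRu, uRv, uRw, vRv, wRw
Complete open branch: countermodel on an S4-frame, so not valid in S4, nor in K, T (the same frame is also a K-frame and a T-frame).
S5-tableau for the negation ~(~[](s & (p -> q)) -> []~[](s & (p -> q))):
1. ~(~[](s & (p -> q)) -> []~[](s & (p -> q))), u
2. ~[](s & (p -> q)), u   [~->-rule on 1]
3. ~[]~[](s & (p -> q)), u   [~->-rule on 1]
4. ~(s & (p -> q)), v   [~[]-rule on 2: fresh world v, uRv]
5. ~(p -> q), v   [~&-rule on 4 (branches; this branch)]
6. p, v   [~->-rule on 5]
7. ~q, v   [~->-rule on 5]
8. [](s & (p -> q)), w   [~[]-rule on 3: fresh world w, uRw]
9. s & (p -> q), u   [[]-rule on 8 via wRu]
10. s, u   [&-rule on 9]
11. p -> q, u   [&-rule on 9]
12. s & (p -> q), v   [[]-rule on 8 via wRv]
13. s, v   [&-rule on 12]
14. p -> q, v   [&-rule on 12]
15. s & (p -> q), w   [[]-rule on 8 via wRw]
16. s, w   [&-rule on 15]
17. p -> q, w   [&-rule on 15]
18. q, u   [->-rule on 11 (branches; this branch)]
19. q, v   [->-rule on 14 (branches; this branch)]
Accessibility: uRu, uRv, uRw, vRu, vRv, vRw, wRu, wRv, wRw
Branch closes: q and ~q both at v.
Every branch closes (one shown): valid in S5.

S5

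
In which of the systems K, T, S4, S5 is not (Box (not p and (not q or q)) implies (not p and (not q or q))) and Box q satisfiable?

K-tableau for the formula:
1. not (Box (not p and (not q or q)) implies (not p and (not q or q))) and Box q, 0
2. not (Box (not p and (not q or q)) implies (not p and (not q or q))), 0
3. Box q, 0
4. Box (not p and (not q or q)), 0
5. not (not p and (not q or q)), 0
6. p, 0
Complete open branch: satisfiable in K.
T-tableau for the formula:
1. not (Box (not p and (not q or q)) implies (not p and (not q or q))) and Box q, 0
2. not (Box (not p and (not q or q)) implies (not p and (not q or q))), 0
3. Box q, 0
4. Box (not p and (not q or q)), 0
5. not (not p and (not q or q)), 0
6. q, 0
7. not p and (not q or q), 0
8. not p, 0
9. not q or q, 0
10. not (not q or q), 0
11. not q, 0
Accessibility: 0R0
Branch closes: q and not q both at 0.
Every branch closes (one shown): unsatisfiable in T, hence also in S4, S5 (every S4/S5-frame is a T-frame).

K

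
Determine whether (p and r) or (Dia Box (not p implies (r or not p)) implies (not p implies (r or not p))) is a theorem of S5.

Yes, valid

Tableau for the negation not ((p and r) or (Dia Box (not p implies (r or not p)) implies (not p implies (r or not p)))):
1. not ((p and r) or (Dia Box (not p implies (r or not p)) implies (not p implies (r or not p)))), u
2. not (p and r), u
3. not (Dia Box (not p implies (r or not p)) implies (not p implies (r or not p))), u
4. Dia Box (not p implies (r or not p)), u
5. not (not p implies (r or not p)), u
6. not p, u
7. not (r or not p), u
8. not r, u
9. p, u
Accessibility: uRu
Branch closes: p and not p both at u.
All branches of the negation close; one closing branch shown above.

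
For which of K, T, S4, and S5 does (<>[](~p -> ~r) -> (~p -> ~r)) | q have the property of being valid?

S5-tableau for the negation ~((<>[](~p -> ~r) -> (~p -> ~r)) | q):
1. ~((<>[](~p -> ~r) -> (~p -> ~r)) | q), w0
2. ~(<>[](~p -> ~r) -> (~p -> ~r)), w0
3. ~q, w0
4. <>[](~p -> ~r), w0
5. ~(~p -> ~r), w0
6. ~p, w0
7. r, w0
8. [](~p -> ~r), w1
9. ~p -> ~r, w0
10. ~p -> ~r, w1
11. ~r, w0
Accessibility: w0Rw0, w0Rw1, w1Rw0, w1Rw1
Branch closes: r and ~r both at w0.
Every branch closes (one shown): valid in S5.
S4-tableau for the negation ~((<>[](~p -> ~r) -> (~p -> ~r)) | q):
1. ~((<>[](~p -> ~r) -> (~p -> ~r)) | q), w0
2. ~(<>[](~p -> ~r) -> (~p -> ~r)), w0
3. ~q, w0
4. <>[](~p -> ~r), w0
5. ~(~p -> ~r), w0
6. ~p, w0
7. r, w0
8. [](~p -> ~r), w1
9. ~p -> ~r, w1
10. ~r, w1
Accessibility: w0Rw0, w0Rw1, w1Rw1
Complete open branch: countermodel on an S4-frame, so not valid in S4, nor in K, T (the same frame is also a K-frame and a T-frame).

S5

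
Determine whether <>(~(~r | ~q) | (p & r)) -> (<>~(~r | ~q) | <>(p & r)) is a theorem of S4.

Tableau for the negation ~(<>(~(~r | ~q) | (p & r)) -> (<>~(~r | ~q) | <>(p & r))):
1. ~(<>(~(~r | ~q) | (p & r)) -> (<>~(~r | ~q) | <>(p & r))), u
2. <>(~(~r | ~q) | (p & r)), u   [~->-rule on 1]
3. ~(<>~(~r | ~q) | <>(p & r)), u   [~->-rule on 1]
4. ~<>~(~r | ~q), u   [~|-rule on 3]
5. ~<>(p & r), u   [~|-rule on 3]
6. ~r | ~q, u   [~<>-rule on 4 via uRu]
7. ~(p & r), u   [~<>-rule on 5 via uRu]
8. ~q, u   [|-rule on 6 (branches; this branch)]
9. ~r, u   [~&-rule on 7 (branches; this branch)]
10. ~(~r | ~q) | (p & r), v   [<>-rule on 2: fresh world v, uRv]
11. ~r | ~q, v   [~<>-rule on 4 via uRv]
12. ~(p & r), v   [~<>-rule on 5 via uRv]
13. p & r, v   [|-rule on 10 (branches; this branch)]
14. p, v   [&-rule on 13]
15. r, v   [&-rule on 13]
16. ~q, v   [|-rule on 11 (branches; this branch)]
17. ~r, v   [~&-rule on 12 (branches; this branch)]
Accessibility: uRu, uRv, vRv
Branch closes: r and ~r both at v.
All branches of the negation close; one closing branch shown above.

Yes, valid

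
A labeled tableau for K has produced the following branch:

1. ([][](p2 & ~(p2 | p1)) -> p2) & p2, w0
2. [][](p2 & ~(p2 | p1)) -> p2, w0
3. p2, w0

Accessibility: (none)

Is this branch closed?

There is no literal clash: for every atom and world, at most one sign appears.

Not closed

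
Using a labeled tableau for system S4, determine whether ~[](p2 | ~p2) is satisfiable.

Unsatisfiable

1. ~[](p2 | ~p2), w0
2. ~(p2 | ~p2), w1
3. ~p2, w1
4. p2, w1
Accessibility: w0Rw0, w0Rw1, w1Rw1
Branch closes: p2 and ~p2 both at w1.
All branches of the tableau close; one closing branch shown above.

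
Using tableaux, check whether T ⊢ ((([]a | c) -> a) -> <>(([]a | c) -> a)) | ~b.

Valid

Tableau for the negation ~(((([]a | c) -> a) -> <>(([]a | c) -> a)) | ~b):
1. ~(((([]a | c) -> a) -> <>(([]a | c) -> a)) | ~b), 0
2. ~((([]a | c) -> a) -> <>(([]a | c) -> a)), 0   [~|-rule on 1]
3. b, 0   [~|-rule on 1]
4. ([]a | c) -> a, 0   [~->-rule on 2]
5. ~<>(([]a | c) -> a), 0   [~->-rule on 2]
6. ~(([]a | c) -> a), 0   [~<>-rule on 5 via 0R0]
7. []a | c, 0   [~->-rule on 6]
8. ~a, 0   [~->-rule on 6]
9. ~([]a | c), 0   [->-rule on 4 (branches; this branch)]
10. ~[]a, 0   [~|-rule on 9]
11. ~c, 0   [~|-rule on 9]
12. []a, 0   [|-rule on 7 (branches; this branch)]
13. a, 0   [[]-rule on 12 via 0R0]
Accessibility: 0R0
Branch closes: a and ~a both at 0.
Every branch of the negation's tableau closes; the branch above is one of them.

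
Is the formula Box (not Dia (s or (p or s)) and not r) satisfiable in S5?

1. Box (not Dia (s or (p or s)) and not r), w0
2. not Dia (s or (p or s)) and not r, w0
3. not Dia (s or (p or s)), w0
4. not r, w0
5. not (s or (p or s)), w0
6. not s, w0
7. not (p or s), w0
8. not p, w0
Accessibility: w0Rw0

Yes, satisfiable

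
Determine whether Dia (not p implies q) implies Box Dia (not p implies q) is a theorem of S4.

Invalid (countermodel exists)

Tableau for the negation not (Dia (not p implies q) implies Box Dia (not p implies q)):
1. not (Dia (not p implies q) implies Box Dia (not p implies q)), u
2. Dia (not p implies q), u
3. not Box Dia (not p implies q), u
4. not p implies q, v
5. q, v
6. not Dia (not p implies q), w
7. not (not p implies q), w
8. not p, w
9. not q, w
Accessibility: uRu, uRv, uRw, vRv, wRw
The negation has an open branch (countermodel exists).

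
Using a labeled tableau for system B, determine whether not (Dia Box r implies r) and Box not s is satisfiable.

No, unsatisfiable

1. not (Dia Box r implies r) and Box not s, u
2. not (Dia Box r implies r), u
3. Box not s, u
4. Dia Box r, u
5. not r, u
6. not s, u
7. Box r, v
8. not s, v
9. r, u
Accessibility: uRu, uRv, vRu, vRv
Branch closes: r and not r both at u.
Every branch closes; the branch above is one of them.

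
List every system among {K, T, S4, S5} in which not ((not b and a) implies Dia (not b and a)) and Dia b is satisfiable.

K-tableau for the formula:
1. not ((not b and a) implies Dia (not b and a)) and Dia b, 0
2. not ((not b and a) implies Dia (not b and a)), 0
3. Dia b, 0
4. not b and a, 0
5. not Dia (not b and a), 0
6. not b, 0
7. a, 0
8. b, 1
9. not (not b and a), 1
10. not a, 1
Accessibility: 0R1
Complete open branch: satisfiable in K.
T-tableau for the formula:
1. not ((not b and a) implies Dia (not b and a)) and Dia b, 0
2. not ((not b and a) implies Dia (not b and a)), 0
3. Dia b, 0
4. not b and a, 0
5. not Dia (not b and a), 0
6. not b, 0
7. a, 0
8. not (not b and a), 0
9. not a, 0
Accessibility: 0R0
Branch closes: a and not a both at 0.
Every branch closes (one shown): unsatisfiable in T, hence also in S4, S5 (every S4/S5-frame is a T-frame).

K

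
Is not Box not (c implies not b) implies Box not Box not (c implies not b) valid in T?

Not valid

Tableau for the negation not (not Box not (c implies not b) implies Box not Box not (c implies not b)):
1. not (not Box not (c implies not b) implies Box not Box not (c implies not b)), 0
2. not Box not (c implies not b), 0
3. not Box not Box not (c implies not b), 0
4. c implies not b, 1
5. not b, 1
6. Box not (c implies not b), 2
7. not (c implies not b), 2
8. c, 2
9. b, 2
Accessibility: 0R0, 0R1, 0R2, 1R1, 2R2
The negation has an open branch (countermodel exists).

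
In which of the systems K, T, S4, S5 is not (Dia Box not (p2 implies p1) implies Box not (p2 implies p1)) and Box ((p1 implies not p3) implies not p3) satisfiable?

S5-tableau for the formula:
1. not (Dia Box not (p2 implies p1) implies Box not (p2 implies p1)) and Box ((p1 implies not p3) implies not p3), u
2. not (Dia Box not (p2 implies p1) implies Box not (p2 implies p1)), u
3. Box ((p1 implies not p3) implies not p3), u
4. Dia Box not (p2 implies p1), u
5. not Box not (p2 implies p1), u
6. (p1 implies not p3) implies not p3, u
7. not p3, u
8. Box not (p2 implies p1), v
9. (p1 implies not p3) implies not p3, v
10. not (p2 implies p1), u
11. p2, u
12. not p1, u
13. not (p2 implies p1), v
14. p2, v
15. not p1, v
16. not p3, v
17. p2 implies p1, w
18. (p1 implies not p3) implies not p3, w
19. not (p2 implies p1), w
20. p2, w
21. not p1, w
22. p1, w
Accessibility: uRu, uRv, uRw, vRu, vRv, vRw, wRu, wRv, wRw
Branch closes: p1 and not p1 both at w.
Every branch closes (one shown): unsatisfiable in S5.
S4-tableau for the formula:
1. not (Dia Box not (p2 implies p1) implies Box not (p2 implies p1)) and Box ((p1 implies not p3) implies not p3), u
2. not (Dia Box not (p2 implies p1) implies Box not (p2 implies p1)), u
3. Box ((p1 implies not p3) implies not p3), u
4. Dia Box not (p2 implies p1), u
5. not Box not (p2 implies p1), u
6. (p1 implies not p3) implies not p3, u
7. not p3, u
8. Box not (p2 implies p1), v
9. (p1 implies not p3) implies not p3, v
10. not (p2 implies p1), v
11. p2, v
12. not p1, v
13. not p3, v
14. p2 implies p1, w
15. (p1 implies not p3) implies not p3, w
16. p1, w
17. not p3, w
Accessibility: uRu, uRv, uRw, vRv, wRw
Complete open branch: satisfiable in S4, hence also in K, T (this S4-model is also a K-model and a T-model).

K, T, S4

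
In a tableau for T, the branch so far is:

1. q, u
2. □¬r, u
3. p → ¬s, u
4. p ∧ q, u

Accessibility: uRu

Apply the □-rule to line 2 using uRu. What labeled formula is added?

¬r, u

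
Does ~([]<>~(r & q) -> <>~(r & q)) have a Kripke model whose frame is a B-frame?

Unsatisfiable (every branch closes)

1. ~([]<>~(r & q) -> <>~(r & q)), 0
2. []<>~(r & q), 0   [~->-rule on 1]
3. ~<>~(r & q), 0   [~->-rule on 1]
4. <>~(r & q), 0   [[]-rule on 2 via 0R0]
5. r & q, 0   [~<>-rule on 3 via 0R0]
6. r, 0   [&-rule on 5]
7. q, 0   [&-rule on 5]
8. ~(r & q), 1   [<>-rule on 4: fresh world 1, 0R1]
9. <>~(r & q), 1   [[]-rule on 2 via 0R1]
10. r & q, 1   [~<>-rule on 3 via 0R1]
11. r, 1   [&-rule on 10]
12. q, 1   [&-rule on 10]
13. ~q, 1   [~&-rule on 8 (branches; this branch)]
Accessibility: 0R0, 0R1, 1R0, 1R1
Branch closes: q and ~q both at 1.
All branches of the tableau close; one closing branch shown above.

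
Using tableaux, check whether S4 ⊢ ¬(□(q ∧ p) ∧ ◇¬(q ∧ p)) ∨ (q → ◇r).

Valid

Tableau for the negation ¬(¬(□(q ∧ p) ∧ ◇¬(q ∧ p)) ∨ (q → ◇r)):
1. ¬(¬(□(q ∧ p) ∧ ◇¬(q ∧ p)) ∨ (q → ◇r)), u
2. □(q ∧ p) ∧ ◇¬(q ∧ p), u
3. ¬(q → ◇r), u
4. □(q ∧ p), u
5. ◇¬(q ∧ p), u
6. q, u
7. ¬◇r, u
8. q ∧ p, u
9. p, u
10. ¬r, u
11. ¬(q ∧ p), v
12. q ∧ p, v
13. q, v
14. p, v
15. ¬r, v
16. ¬p, v
Accessibility: uRu, uRv, vRv
Branch closes: p and ¬p both at v.
Every branch of the negation's tableau closes; the branch above is one of them.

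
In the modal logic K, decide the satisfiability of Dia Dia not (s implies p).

1. Dia Dia not (s implies p), u
2. Dia not (s implies p), v
3. not (s implies p), w
4. s, w
5. not p, w
Accessibility: uRv, vRw

Satisfiable (open branch found)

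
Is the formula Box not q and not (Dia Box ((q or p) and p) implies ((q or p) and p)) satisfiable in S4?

1. Box not q and not (Dia Box ((q or p) and p) implies ((q or p) and p)), 0
2. Box not q, 0
3. not (Dia Box ((q or p) and p) implies ((q or p) and p)), 0
4. Dia Box ((q or p) and p), 0
5. not ((q or p) and p), 0
6. not q, 0
7. not p, 0
8. Box ((q or p) and p), 1
9. not q, 1
10. (q or p) and p, 1
11. q or p, 1
12. p, 1
Accessibility: 0R0, 0R1, 1R1

Satisfiable (open branch found)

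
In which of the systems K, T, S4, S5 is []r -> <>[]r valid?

T, S4, S5

K-tableau for the negation ~([]r -> <>[]r):
1. ~([]r -> <>[]r), w0
2. []r, w0
3. ~<>[]r, w0
Complete open branch: countermodel on a K-frame, so not valid in K.
T-tableau for the negation ~([]r -> <>[]r):
1. ~([]r -> <>[]r), w0
2. []r, w0
3. ~<>[]r, w0
4. r, w0
5. ~[]r, w0
6. ~r, w1
7. r, w1
Accessibility: w0Rw0, w0Rw1, w1Rw1
Branch closes: r and ~r both at w1.
Every branch closes (one shown): valid in T, hence also in S4, S5 (every theorem of T is a theorem of S4 and S5).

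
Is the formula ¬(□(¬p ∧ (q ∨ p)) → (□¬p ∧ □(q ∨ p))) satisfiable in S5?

1. ¬(□(¬p ∧ (q ∨ p)) → (□¬p ∧ □(q ∨ p))), u
2. □(¬p ∧ (q ∨ p)), u   [¬→-rule on 1]
3. ¬(□¬p ∧ □(q ∨ p)), u   [¬→-rule on 1]
4. ¬p ∧ (q ∨ p), u   [□-rule on 2 via uRu]
5. ¬p, u   [∧-rule on 4]
6. q ∨ p, u   [∧-rule on 4]
7. ¬□(q ∨ p), u   [¬∧-rule on 3 (branches; this branch)]
8. q, u   [∨-rule on 6 (branches; this branch)]
9. ¬(q ∨ p), v   [¬□-rule on 7: fresh world v, uRv]
10. ¬q, v   [¬∨-rule on 9]
11. ¬p, v   [¬∨-rule on 9]
12. ¬p ∧ (q ∨ p), v   [□-rule on 2 via uRv]
13. q ∨ p, v   [∧-rule on 12]
14. p, v   [∨-rule on 13 (branches; this branch)]
Accessibility: uRu, uRv, vRu, vRv
Branch closes: p and ¬p both at v.
(One branch shown.) All branches close.

No, unsatisfiable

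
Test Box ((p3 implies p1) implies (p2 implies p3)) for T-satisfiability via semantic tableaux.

1. Box ((p3 implies p1) implies (p2 implies p3)), w0
2. (p3 implies p1) implies (p2 implies p3), w0
3. p2 implies p3, w0
4. p3, w0
Accessibility: w0Rw0

Satisfiable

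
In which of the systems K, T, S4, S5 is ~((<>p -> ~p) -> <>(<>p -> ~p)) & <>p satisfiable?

K

K-tableau for the formula:
1. ~((<>p -> ~p) -> <>(<>p -> ~p)) & <>p, u
2. ~((<>p -> ~p) -> <>(<>p -> ~p)), u   [&-rule on 1]
3. <>p, u   [&-rule on 1]
4. <>p -> ~p, u   [~->-rule on 2]
5. ~<>(<>p -> ~p), u   [~->-rule on 2]
6. ~p, u   [->-rule on 4 (branches; this branch)]
7. p, v   [<>-rule on 3: fresh world v, uRv]
8. ~(<>p -> ~p), v   [~<>-rule on 5 via uRv]
9. <>p, v   [~->-rule on 8]
10. p, w   [<>-rule on 9: fresh world w, vRw]
Accessibility: uRv, vRw
Complete open branch: satisfiable in K.
T-tableau for the formula:
1. ~((<>p -> ~p) -> <>(<>p -> ~p)) & <>p, u
2. ~((<>p -> ~p) -> <>(<>p -> ~p)), u   [&-rule on 1]
3. <>p, u   [&-rule on 1]
4. <>p -> ~p, u   [~->-rule on 2]
5. ~<>(<>p -> ~p), u   [~->-rule on 2]
6. ~(<>p -> ~p), u   [~<>-rule on 5 via uRu]
7. p, u   [~->-rule on 6]
8. ~<>p, u   [->-rule on 4 (branches; this branch)]
9. ~p, u   [~<>-rule on 8 via uRu]
Accessibility: uRu
Branch closes: p and ~p both at u.
Every branch closes (one shown): unsatisfiable in T, hence also in S4, S5 (every S4/S5-frame is a T-frame).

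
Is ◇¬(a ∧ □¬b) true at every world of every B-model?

Tableau for the negation ¬◇¬(a ∧ □¬b):
1. ¬◇¬(a ∧ □¬b), 0
2. a ∧ □¬b, 0   [¬◇-rule on 1 via 0R0]
3. a, 0   [∧-rule on 2]
4. □¬b, 0   [∧-rule on 2]
5. ¬b, 0   [□-rule on 4 via 0R0]
Accessibility: 0R0
The negation has an open branch (countermodel exists).

Invalid (countermodel exists)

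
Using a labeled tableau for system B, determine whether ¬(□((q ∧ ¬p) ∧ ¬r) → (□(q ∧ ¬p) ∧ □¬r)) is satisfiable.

1. ¬(□((q ∧ ¬p) ∧ ¬r) → (□(q ∧ ¬p) ∧ □¬r)), 0
2. □((q ∧ ¬p) ∧ ¬r), 0
3. ¬(□(q ∧ ¬p) ∧ □¬r), 0
4. (q ∧ ¬p) ∧ ¬r, 0
5. q ∧ ¬p, 0
6. ¬r, 0
7. q, 0
8. ¬p, 0
9. ¬□(q ∧ ¬p), 0
10. ¬(q ∧ ¬p), 1
11. (q ∧ ¬p) ∧ ¬r, 1
12. q ∧ ¬p, 1
13. ¬r, 1
14. q, 1
15. ¬p, 1
16. p, 1
Accessibility: 0R0, 0R1, 1R0, 1R1
Branch closes: p and ¬p both at 1.
All branches of the tableau close; one closing branch shown above.

Unsatisfiable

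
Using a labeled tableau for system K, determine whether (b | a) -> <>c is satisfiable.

Satisfiable

1. (b | a) -> <>c, u
2. <>c, u   [->-rule on 1 (branches; this branch)]
3. c, v   [<>-rule on 2: fresh world v, uRv]
Accessibility: uRv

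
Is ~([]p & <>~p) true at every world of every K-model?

Yes, valid

Tableau for the negation []p & <>~p:
1. []p & <>~p, 0
2. []p, 0   [&-rule on 1]
3. <>~p, 0   [&-rule on 1]
4. ~p, 1   [<>-rule on 3: fresh world 1, 0R1]
5. p, 1   [[]-rule on 2 via 0R1]
Accessibility: 0R1
Branch closes: p and ~p both at 1.
Every branch of the negation's tableau closes; the branch above is one of them.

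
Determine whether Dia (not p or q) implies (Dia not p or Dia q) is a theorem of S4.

Yes, valid

Tableau for the negation not (Dia (not p or q) implies (Dia not p or Dia q)):
1. not (Dia (not p or q) implies (Dia not p or Dia q)), 0
2. Dia (not p or q), 0   [neg-implies-rule on 1]
3. not (Dia not p or Dia q), 0   [neg-implies-rule on 1]
4. not Dia not p, 0   [neg-or-rule on 3]
5. not Dia q, 0   [neg-or-rule on 3]
6. p, 0   [neg-Dia-rule on 4 via 0R0]
7. not q, 0   [neg-Dia-rule on 5 via 0R0]
8. not p or q, 1   [Dia-rule on 2: fresh world 1, 0R1]
9. p, 1   [neg-Dia-rule on 4 via 0R1]
10. not q, 1   [neg-Dia-rule on 5 via 0R1]
11. q, 1   [or-rule on 8 (branches; this branch)]
Accessibility: 0R0, 0R1, 1R1
Branch closes: q and not q both at 1.
Every branch of the negation's tableau closes; the branch above is one of them.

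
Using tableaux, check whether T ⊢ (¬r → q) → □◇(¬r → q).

Invalid (countermodel exists)

Tableau for the negation ¬((¬r → q) → □◇(¬r → q)):
1. ¬((¬r → q) → □◇(¬r → q)), w0
2. ¬r → q, w0
3. ¬□◇(¬r → q), w0
4. q, w0
5. ¬◇(¬r → q), w1
6. ¬(¬r → q), w1
7. ¬r, w1
8. ¬q, w1
Accessibility: w0Rw0, w0Rw1, w1Rw1
The negation has an open branch (countermodel exists).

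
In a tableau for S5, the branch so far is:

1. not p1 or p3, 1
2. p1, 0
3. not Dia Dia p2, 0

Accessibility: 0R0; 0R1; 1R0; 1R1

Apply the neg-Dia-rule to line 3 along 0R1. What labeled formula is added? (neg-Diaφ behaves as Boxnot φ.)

not Dia p2, 1

neg-Diaφ behaves as Boxnot φ: propagate the negated body to each accessible world.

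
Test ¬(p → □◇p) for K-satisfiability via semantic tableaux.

1. ¬(p → □◇p), w0
2. p, w0
3. ¬□◇p, w0
4. ¬◇p, w1
Accessibility: w0Rw1

Satisfiable (open branch found)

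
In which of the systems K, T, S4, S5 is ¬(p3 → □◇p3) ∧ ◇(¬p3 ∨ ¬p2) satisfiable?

S5-tableau for the formula:
1. ¬(p3 → □◇p3) ∧ ◇(¬p3 ∨ ¬p2), 0
2. ¬(p3 → □◇p3), 0
3. ◇(¬p3 ∨ ¬p2), 0
4. p3, 0
5. ¬□◇p3, 0
6. ¬p3 ∨ ¬p2, 1
7. ¬p2, 1
8. ¬◇p3, 2
9. ¬p3, 0
Accessibility: 0R0, 0R1, 0R2, 1R0, 1R1, 1R2, 2R0, 2R1, 2R2
Branch closes: p3 and ¬p3 both at 0.
Every branch closes (one shown): unsatisfiable in S5.
S4-tableau for the formula:
1. ¬(p3 → □◇p3) ∧ ◇(¬p3 ∨ ¬p2), 0
2. ¬(p3 → □◇p3), 0
3. ◇(¬p3 ∨ ¬p2), 0
4. p3, 0
5. ¬□◇p3, 0
6. ¬p3 ∨ ¬p2, 1
7. ¬p2, 1
8. ¬◇p3, 2
9. ¬p3, 2
Accessibility: 0R0, 0R1, 0R2, 1R1, 2R2
Complete open branch: satisfiable in S4, hence also in K, T (this S4-model is also a K-model and a T-model).

K, T, S4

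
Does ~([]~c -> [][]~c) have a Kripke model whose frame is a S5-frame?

Unsatisfiable

1. ~([]~c -> [][]~c), 0
2. []~c, 0
3. ~[][]~c, 0
4. ~c, 0
5. ~[]~c, 1
6. ~c, 1
7. c, 2
8. ~c, 2
Accessibility: 0R0, 0R1, 0R2, 1R0, 1R1, 1R2, 2R0, 2R1, 2R2
Branch closes: c and ~c both at 2.
All branches of the tableau close; one closing branch shown above.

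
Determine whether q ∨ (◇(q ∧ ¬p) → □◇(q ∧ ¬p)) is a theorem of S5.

Yes, valid

Tableau for the negation ¬(q ∨ (◇(q ∧ ¬p) → □◇(q ∧ ¬p))):
1. ¬(q ∨ (◇(q ∧ ¬p) → □◇(q ∧ ¬p))), 0
2. ¬q, 0
3. ¬(◇(q ∧ ¬p) → □◇(q ∧ ¬p)), 0
4. ◇(q ∧ ¬p), 0
5. ¬□◇(q ∧ ¬p), 0
6. q ∧ ¬p, 1
7. q, 1
8. ¬p, 1
9. ¬◇(q ∧ ¬p), 2
10. ¬(q ∧ ¬p), 0
11. ¬(q ∧ ¬p), 1
12. ¬(q ∧ ¬p), 2
13. p, 0
14. p, 1
Accessibility: 0R0, 0R1, 0R2, 1R0, 1R1, 1R2, 2R0, 2R1, 2R2
Branch closes: p and ¬p both at 1.
All branches of the negation close; one closing branch shown above.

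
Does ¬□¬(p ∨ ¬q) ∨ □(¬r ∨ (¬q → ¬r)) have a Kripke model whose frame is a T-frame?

Satisfiable

1. ¬□¬(p ∨ ¬q) ∨ □(¬r ∨ (¬q → ¬r)), w0
2. □(¬r ∨ (¬q → ¬r)), w0   [∨-rule on 1 (branches; this branch)]
3. ¬r ∨ (¬q → ¬r), w0   [□-rule on 2 via w0Rw0]
4. ¬q → ¬r, w0   [∨-rule on 3 (branches; this branch)]
5. ¬r, w0   [→-rule on 4 (branches; this branch)]
Accessibility: w0Rw0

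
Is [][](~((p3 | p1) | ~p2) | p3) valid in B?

Tableau for the negation ~[][](~((p3 | p1) | ~p2) | p3):
1. ~[][](~((p3 | p1) | ~p2) | p3), 0
2. ~[](~((p3 | p1) | ~p2) | p3), 1
3. ~(~((p3 | p1) | ~p2) | p3), 2
4. (p3 | p1) | ~p2, 2
5. ~p3, 2
6. ~p2, 2
Accessibility: 0R0, 0R1, 1R0, 1R1, 1R2, 2R1, 2R2
The negation has an open branch (countermodel exists).

Not valid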